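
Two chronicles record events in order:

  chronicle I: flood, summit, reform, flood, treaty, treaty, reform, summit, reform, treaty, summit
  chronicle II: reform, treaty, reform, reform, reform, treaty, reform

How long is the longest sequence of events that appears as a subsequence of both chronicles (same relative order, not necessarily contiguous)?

One common subsequence of length 5: reform at chronicle I[3]=chronicle II[1]; then treaty at chronicle I[5]=chronicle II[2]; then reform at chronicle I[7]=chronicle II[4]; then reform at chronicle I[9]=chronicle II[5]; then treaty at chronicle I[10]=chronicle II[6]. dp[11][7] = 5 confirms this is the maximum.

5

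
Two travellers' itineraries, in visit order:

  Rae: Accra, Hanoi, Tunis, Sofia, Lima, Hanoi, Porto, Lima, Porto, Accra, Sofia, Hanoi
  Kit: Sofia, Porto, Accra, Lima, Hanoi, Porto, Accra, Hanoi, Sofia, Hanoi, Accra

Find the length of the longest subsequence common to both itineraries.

Pick Accra (Rae #1, Kit #3), Lima (Rae #5, Kit #4), Hanoi (Rae #6, Kit #5), Porto (Rae #9, Kit #6), Accra (Rae #10, Kit #7), Sofia (Rae #11, Kit #9), Hanoi (Rae #12, Kit #10); all 7 stops appear in both, in order. Since dp[12][11] = 7, nothing longer is possible.

7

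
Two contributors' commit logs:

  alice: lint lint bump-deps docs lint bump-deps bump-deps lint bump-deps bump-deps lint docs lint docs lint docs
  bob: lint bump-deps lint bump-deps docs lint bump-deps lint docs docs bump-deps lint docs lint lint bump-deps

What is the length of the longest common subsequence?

12

Pick lint at alice[1]=bob[1], then lint at alice[2]=bob[3], then bump-deps at alice[3]=bob[4], then docs at alice[4]=bob[5], then lint at alice[5]=bob[6], then bump-deps at alice[7]=bob[7], then lint at alice[8]=bob[8], then bump-deps at alice[10]=bob[11], then lint at alice[11]=bob[12], then docs at alice[12]=bob[13], then lint at alice[13]=bob[14], then lint at alice[15]=bob[15]; all 12 commits appear in both, in order, and the DP table's final entry dp[16][16] is also 12, so no common subsequence is longer.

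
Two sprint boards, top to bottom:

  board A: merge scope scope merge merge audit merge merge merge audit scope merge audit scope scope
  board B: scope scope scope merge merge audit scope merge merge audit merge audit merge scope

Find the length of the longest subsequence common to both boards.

Match scope at board A[2]=board B[2]; then scope at board A[3]=board B[3]; then merge at board A[4]=board B[4]; then merge at board A[5]=board B[5]; then audit at board A[6]=board B[6]; then merge at board A[7]=board B[8]; then merge at board A[8]=board B[9]; then merge at board A[9]=board B[11]; then audit at board A[10]=board B[12]; then merge at board A[12]=board B[13]; then scope at board A[15]=board B[14] — 11 tasks in the same relative order in both. The LCS DP gives dp[15][14] = 11, so this is optimal.

11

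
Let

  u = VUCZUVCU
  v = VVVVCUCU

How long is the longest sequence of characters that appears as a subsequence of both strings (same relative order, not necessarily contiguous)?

Let dp[i][j] be the LCS length of the first i characters of u and the first j characters of v. dp[i][j] = dp[i-1][j-1]+1 when the i-th and j-th characters match, else max(dp[i-1][j], dp[i][j-1]).
    ·  V  V  V  V  C  U  C  U
 ·  0  0  0  0  0  0  0  0  0
 V  0  1  1  1  1  1  1  1  1
 U  0  1  1  1  1  1  2  2  2
 C  0  1  1  1  1  2  2  3  3
 Z  0  1  1  1  1  2  2  3  3
 U  0  1  1  1  1  2  3  3  4
 V  0  1  2  2  2  2  3  3  4
 C  0  1  2  2  2  3  3  4  4
 U  0  1  2  2  2  3  4  4  5
dp[8][8] = 5. One LCS (by backtracking along matches): VCUCU.

5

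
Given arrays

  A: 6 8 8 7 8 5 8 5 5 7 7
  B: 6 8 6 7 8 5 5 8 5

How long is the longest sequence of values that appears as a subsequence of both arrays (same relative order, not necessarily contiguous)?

7

Let dp[i][j] be the LCS length of the first i values of A and the first j values of B. dp[i][j] = dp[i-1][j-1]+1 when the i-th and j-th values match, else max(dp[i-1][j], dp[i][j-1]).
    ·  6  8  6  7  8  5  5  8  5
 ·  0  0  0  0  0  0  0  0  0  0
 6  0  1  1  1  1  1  1  1  1  1
 8  0  1  2  2  2  2  2  2  2  2
 8  0  1  2  2  2  3  3  3  3  3
 7  0  1  2  2  3  3  3  3  3  3
 8  0  1  2  2  3  4  4  4  4  4
 5  0  1  2  2  3  4  5  5  5  5
 8  0  1  2  2  3  4  5  5  6  6
 5  0  1  2  2  3  4  5  6  6  7
 5  0  1  2  2  3  4  5  6  6  7
 7  0  1  2  2  3  4  5  6  6  7
 7  0  1  2  2  3  4  5  6  6  7
dp[11][9] = 7. One LCS (by backtracking along matches): 6, 8, 7, 8, 5, 8, 5.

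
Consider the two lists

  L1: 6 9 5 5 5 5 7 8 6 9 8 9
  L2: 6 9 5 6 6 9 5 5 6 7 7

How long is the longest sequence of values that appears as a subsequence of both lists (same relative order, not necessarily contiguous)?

One common subsequence of length 6: 6 at L1[1]=L2[1], then 9 at L1[2]=L2[2], then 5 at L1[3]=L2[3], then 5 at L1[4]=L2[7], then 5 at L1[5]=L2[8], then 7 at L1[7]=L2[11]. The LCS DP gives dp[12][11] = 6, so this is optimal.

6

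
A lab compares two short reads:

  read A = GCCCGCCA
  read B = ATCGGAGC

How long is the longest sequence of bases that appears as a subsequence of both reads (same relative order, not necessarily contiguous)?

Let dp[i][j] be the LCS length of the first i bases of read A and the first j bases of read B. dp[i][j] = dp[i-1][j-1]+1 when the i-th and j-th bases match, else max(dp[i-1][j], dp[i][j-1]).
    ·  A  T  C  G  G  A  G  C
 ·  0  0  0  0  0  0  0  0  0
 G  0  0  0  0  1  1  1  1  1
 C  0  0  0  1  1  1  1  1  2
 C  0  0  0  1  1  1  1  1  2
 C  0  0  0  1  1  1  1  1  2
 G  0  0  0  1  2  2  2  2  2
 C  0  0  0  1  2  2  2  2  3
 C  0  0  0  1  2  2  2  2  3
 A  0  1  1  1  2  2  3  3  3
dp[8][8] = 3. One LCS (by backtracking along matches): GGC.

3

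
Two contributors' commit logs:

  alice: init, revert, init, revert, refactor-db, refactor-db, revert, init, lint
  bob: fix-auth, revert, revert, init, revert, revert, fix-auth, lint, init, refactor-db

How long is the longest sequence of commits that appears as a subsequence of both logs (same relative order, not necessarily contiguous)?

5

Taking revert at alice[2]=bob[3], then init at alice[3]=bob[4], then revert at alice[4]=bob[5], then revert at alice[7]=bob[6], then init at alice[8]=bob[9] gives a common subsequence of length 5. Since dp[9][10] = 5, nothing longer is possible.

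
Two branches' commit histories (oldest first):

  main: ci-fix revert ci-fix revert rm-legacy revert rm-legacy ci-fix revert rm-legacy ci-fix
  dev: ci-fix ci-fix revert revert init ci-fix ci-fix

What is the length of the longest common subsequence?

6

One common subsequence of length 6: ci-fix [1,1], ci-fix [3,2], revert [4,3], revert [6,4], ci-fix [8,6], ci-fix [11,7]. The LCS DP gives dp[11][7] = 6, so this is optimal.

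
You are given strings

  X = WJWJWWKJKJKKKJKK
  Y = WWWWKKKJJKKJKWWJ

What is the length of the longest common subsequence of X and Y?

Pick W at X[1]=Y[1], then W at X[3]=Y[2], then W at X[5]=Y[3], then W at X[6]=Y[4], then K at X[7]=Y[7], then J at X[8]=Y[8], then J at X[10]=Y[9], then K at X[11]=Y[10], then K at X[12]=Y[11], then K at X[13]=Y[13], then J at X[14]=Y[16]; all 11 characters appear in both, in order. Since dp[16][16] = 11, nothing longer is possible.

11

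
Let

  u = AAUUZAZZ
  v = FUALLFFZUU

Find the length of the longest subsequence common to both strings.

Pick A (u #1, v #3), U (u #3, v #9), U (u #4, v #10); all 3 characters appear in both, in order. Since dp[8][10] = 3, nothing longer is possible.

3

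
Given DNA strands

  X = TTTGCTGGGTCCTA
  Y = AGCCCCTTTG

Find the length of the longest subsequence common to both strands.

Let dp[i][j] be the LCS length of the first i bases of X and the first j bases of Y. dp[i][j] = dp[i-1][j-1]+1 when the i-th and j-th bases match, else max(dp[i-1][j], dp[i][j-1]).
    ·  A  G  C  C  C  C  T  T  T  G
 ·  0  0  0  0  0  0  0  0  0  0  0
 T  0  0  0  0  0  0  0  1  1  1  1
 T  0  0  0  0  0  0  0  1  2  2  2
 T  0  0  0  0  0  0  0  1  2  3  3
 G  0  0  1  1  1  1  1  1  2  3  4
 C  0  0  1  2  2  2  2  2  2  3  4
 T  0  0  1  2  2  2  2  3  3  3  4
 G  0  0  1  2  2  2  2  3  3  3  4
 G  0  0  1  2  2  2  2  3  3  3  4
 G  0  0  1  2  2  2  2  3  3  3  4
 T  0  0  1  2  2  2  2  3  4  4  4
 C  0  0  1  2  3  3  3  3  4  4  4
 C  0  0  1  2  3  4  4  4  4  4  4
 T  0  0  1  2  3  4  4  5  5  5  5
 A  0  1  1  2  3  4  4  5  5  5  5
dp[14][10] = 5. One LCS (by backtracking along matches): GCTTT.

5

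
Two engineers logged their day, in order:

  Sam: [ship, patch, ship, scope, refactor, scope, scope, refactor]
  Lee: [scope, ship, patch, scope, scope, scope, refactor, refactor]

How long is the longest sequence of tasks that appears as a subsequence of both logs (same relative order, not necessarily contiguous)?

Match ship at Sam[1]=Lee[2]; then patch at Sam[2]=Lee[3]; then scope at Sam[4]=Lee[4]; then scope at Sam[6]=Lee[5]; then scope at Sam[7]=Lee[6]; then refactor at Sam[8]=Lee[8] — 6 tasks in the same relative order in both. dp[8][8] = 6 confirms this is the maximum.

6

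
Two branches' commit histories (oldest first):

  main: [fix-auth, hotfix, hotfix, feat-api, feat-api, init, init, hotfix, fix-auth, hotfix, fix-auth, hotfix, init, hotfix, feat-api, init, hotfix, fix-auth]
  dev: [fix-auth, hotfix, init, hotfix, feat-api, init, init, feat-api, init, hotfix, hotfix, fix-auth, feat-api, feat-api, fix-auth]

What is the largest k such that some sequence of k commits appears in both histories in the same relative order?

11

Pick fix-auth [1,1], hotfix [2,2], hotfix [3,4], feat-api [4,5], feat-api [5,8], init [7,9], hotfix [8,10], hotfix [10,11], fix-auth [11,12], feat-api [15,14], fix-auth [18,15]; all 11 commits appear in both, in order. dp[18][15] = 11 confirms this is the maximum.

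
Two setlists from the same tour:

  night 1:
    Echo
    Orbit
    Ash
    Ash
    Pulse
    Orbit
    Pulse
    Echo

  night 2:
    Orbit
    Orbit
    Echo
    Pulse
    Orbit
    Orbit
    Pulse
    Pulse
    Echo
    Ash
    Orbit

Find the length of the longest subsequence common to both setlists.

5

Taking Echo (night 1 #1, night 2 #3) → Orbit (night 1 #2, night 2 #6) → Pulse (night 1 #5, night 2 #7) → Pulse (night 1 #7, night 2 #8) → Echo (night 1 #8, night 2 #9) gives a common subsequence of length 5. The LCS DP gives dp[8][11] = 5, so this is optimal.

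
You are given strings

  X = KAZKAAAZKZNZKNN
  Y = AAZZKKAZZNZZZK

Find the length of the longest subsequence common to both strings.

Pick A [2,2], Z [3,4], K [4,6], A [7,7], Z [8,8], Z [10,9], N [11,10], Z [12,13], K [13,14]; all 9 characters appear in both, in order. dp[15][14] = 9 confirms this is the maximum.

9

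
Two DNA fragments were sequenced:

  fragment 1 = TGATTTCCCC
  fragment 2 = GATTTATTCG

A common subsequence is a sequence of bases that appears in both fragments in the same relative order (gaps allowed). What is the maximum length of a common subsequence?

Match G (fragment 1 #2, fragment 2 #1), then A (fragment 1 #3, fragment 2 #2), then T (fragment 1 #4, fragment 2 #5), then T (fragment 1 #5, fragment 2 #7), then T (fragment 1 #6, fragment 2 #8), then C (fragment 1 #7, fragment 2 #9) — 6 bases in the same relative order in both. dp[10][10] = 6 confirms this is the maximum.

6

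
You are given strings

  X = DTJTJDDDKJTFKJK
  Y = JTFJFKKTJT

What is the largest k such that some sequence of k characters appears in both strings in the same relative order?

6

Taking J at X[3]=Y[1]; then T at X[4]=Y[2]; then J at X[5]=Y[4]; then K at X[9]=Y[7]; then J at X[10]=Y[9]; then T at X[11]=Y[10] gives a common subsequence of length 6. The LCS DP gives dp[15][10] = 6, so this is optimal.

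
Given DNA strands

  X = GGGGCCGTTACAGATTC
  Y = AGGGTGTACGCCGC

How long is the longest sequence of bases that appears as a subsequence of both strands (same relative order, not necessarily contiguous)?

9

Pick G at X[1]=Y[2], G at X[2]=Y[3], G at X[3]=Y[4], G at X[4]=Y[6], C at X[5]=Y[9], C at X[6]=Y[11], C at X[11]=Y[12], G at X[13]=Y[13], C at X[17]=Y[14]; all 9 bases appear in both, in order. dp[17][14] = 9 confirms this is the maximum.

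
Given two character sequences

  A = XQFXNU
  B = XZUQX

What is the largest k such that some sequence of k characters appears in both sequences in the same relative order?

3

Let dp[i][j] be the LCS length of the first i characters of A and the first j characters of B. dp[i][j] = dp[i-1][j-1]+1 when the i-th and j-th characters match, else max(dp[i-1][j], dp[i][j-1]).
    ·  X  Z  U  Q  X
 ·  0  0  0  0  0  0
 X  0  1  1  1  1  1
 Q  0  1  1  1  2  2
 F  0  1  1  1  2  2
 X  0  1  1  1  2  3
 N  0  1  1  1  2  3
 U  0  1  1  2  2  3
dp[6][5] = 3. One LCS (by backtracking along matches): XQX.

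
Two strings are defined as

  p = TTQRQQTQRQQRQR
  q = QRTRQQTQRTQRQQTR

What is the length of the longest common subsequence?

11

Match T [2,3], then R [4,4], then Q [5,5], then Q [6,6], then T [7,7], then Q [8,8], then R [9,9], then Q [10,11], then Q [11,13], then Q [13,14], then R [14,16] — 11 characters in the same relative order in both. dp[14][16] = 11 confirms this is the maximum.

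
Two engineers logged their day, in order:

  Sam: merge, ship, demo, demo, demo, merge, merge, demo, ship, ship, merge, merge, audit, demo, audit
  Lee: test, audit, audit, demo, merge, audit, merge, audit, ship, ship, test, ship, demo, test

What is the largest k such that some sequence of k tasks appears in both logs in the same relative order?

Match demo [5,4], then merge [6,5], then merge [7,7], then ship [9,10], then ship [10,12], then demo [14,13] — 6 tasks in the same relative order in both. Since dp[15][14] = 6, nothing longer is possible.

6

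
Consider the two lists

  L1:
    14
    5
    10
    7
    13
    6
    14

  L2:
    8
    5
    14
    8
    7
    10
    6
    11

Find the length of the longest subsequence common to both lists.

Let dp[i][j] be the LCS length of the first i values of L1 and the first j values of L2. dp[i][j] = dp[i-1][j-1]+1 when the i-th and j-th values match, else max(dp[i-1][j], dp[i][j-1]).
    ·  8  5 14  8  7 10  6 11
 ·  0  0  0  0  0  0  0  0  0
14  0  0  0  1  1  1  1  1  1
 5  0  0  1  1  1  1  1  1  1
10  0  0  1  1  1  1  2  2  2
 7  0  0  1  1  1  2  2  2  2
13  0  0  1  1  1  2  2  2  2
 6  0  0  1  1  1  2  2  3  3
14  0  0  1  2  2  2  2  3  3
dp[7][8] = 3. One LCS (by backtracking along matches): 14, 10, 6.

3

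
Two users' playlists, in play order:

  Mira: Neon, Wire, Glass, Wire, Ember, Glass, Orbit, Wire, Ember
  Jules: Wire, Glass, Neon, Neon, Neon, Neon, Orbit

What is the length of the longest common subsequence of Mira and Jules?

Taking Wire at Mira[2]=Jules[1] → Glass at Mira[3]=Jules[2] → Orbit at Mira[7]=Jules[7] gives a common subsequence of length 3, and the DP table's final entry dp[9][7] is also 3, so no common subsequence is longer.

3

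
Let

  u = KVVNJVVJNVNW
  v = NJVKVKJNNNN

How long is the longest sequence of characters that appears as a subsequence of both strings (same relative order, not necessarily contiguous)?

7

Pick N at u[4]=v[1] → J at u[5]=v[2] → V at u[6]=v[3] → V at u[7]=v[5] → J at u[8]=v[7] → N at u[9]=v[10] → N at u[11]=v[11]; all 7 characters appear in both, in order, and the DP table's final entry dp[12][11] is also 7, so no common subsequence is longer.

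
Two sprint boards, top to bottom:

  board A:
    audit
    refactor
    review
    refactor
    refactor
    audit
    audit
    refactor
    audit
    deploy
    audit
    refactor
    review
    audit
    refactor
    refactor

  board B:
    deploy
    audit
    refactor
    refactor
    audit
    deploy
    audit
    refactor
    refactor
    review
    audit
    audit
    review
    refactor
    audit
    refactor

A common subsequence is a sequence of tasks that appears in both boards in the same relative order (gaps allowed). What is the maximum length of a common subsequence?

Pick audit (board A #1, board B #2); then refactor (board A #4, board B #3); then refactor (board A #5, board B #4); then audit (board A #6, board B #5); then audit (board A #7, board B #7); then refactor (board A #8, board B #9); then audit (board A #9, board B #11); then audit (board A #11, board B #12); then refactor (board A #12, board B #14); then audit (board A #14, board B #15); then refactor (board A #16, board B #16); all 11 tasks appear in both, in order, and the DP table's final entry dp[16][16] is also 11, so no common subsequence is longer.

11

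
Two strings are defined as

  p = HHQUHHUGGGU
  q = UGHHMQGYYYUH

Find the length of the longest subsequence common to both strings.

Pick H at p[1]=q[3]; then H at p[2]=q[4]; then Q at p[3]=q[6]; then U at p[4]=q[11]; then H at p[6]=q[12]; all 5 characters appear in both, in order. The LCS DP gives dp[11][12] = 5, so this is optimal.

5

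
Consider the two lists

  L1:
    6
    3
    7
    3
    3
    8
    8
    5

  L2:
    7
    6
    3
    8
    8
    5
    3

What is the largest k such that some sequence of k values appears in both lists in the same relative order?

5

Pick 6 at L1[1]=L2[2] → 3 at L1[5]=L2[3] → 8 at L1[6]=L2[4] → 8 at L1[7]=L2[5] → 5 at L1[8]=L2[6]; all 5 values appear in both, in order. dp[8][7] = 5 confirms this is the maximum.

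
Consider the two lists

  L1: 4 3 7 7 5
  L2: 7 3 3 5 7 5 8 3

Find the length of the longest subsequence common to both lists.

Let dp[i][j] be the LCS length of the first i values of L1 and the first j values of L2. dp[i][j] = dp[i-1][j-1]+1 when the i-th and j-th values match, else max(dp[i-1][j], dp[i][j-1]).
    ·  7  3  3  5  7  5  8  3
 ·  0  0  0  0  0  0  0  0  0
 4  0  0  0  0  0  0  0  0  0
 3  0  0  1  1  1  1  1  1  1
 7  0  1  1  1  1  2  2  2  2
 7  0  1  1  1  1  2  2  2  2
 5  0  1  1  1  2  2  3  3  3
dp[5][8] = 3. One LCS (by backtracking along matches): 3, 7, 5.

3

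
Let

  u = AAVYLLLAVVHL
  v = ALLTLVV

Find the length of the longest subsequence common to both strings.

Match A at u[2]=v[1] → L at u[5]=v[2] → L at u[6]=v[3] → L at u[7]=v[5] → V at u[9]=v[6] → V at u[10]=v[7] — 6 characters in the same relative order in both. dp[12][7] = 6 confirms this is the maximum.

6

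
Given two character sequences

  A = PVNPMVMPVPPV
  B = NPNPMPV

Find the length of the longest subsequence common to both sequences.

6

Pick P [1,2], then N [3,3], then P [4,4], then M [7,5], then P [11,6], then V [12,7]; all 6 characters appear in both, in order. The LCS DP gives dp[12][7] = 6, so this is optimal.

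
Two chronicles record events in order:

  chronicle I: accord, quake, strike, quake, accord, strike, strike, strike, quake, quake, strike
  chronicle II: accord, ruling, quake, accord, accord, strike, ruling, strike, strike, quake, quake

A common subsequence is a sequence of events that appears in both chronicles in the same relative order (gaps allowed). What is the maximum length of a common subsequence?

Pick accord at chronicle I[1]=chronicle II[1], then quake at chronicle I[2]=chronicle II[3], then accord at chronicle I[5]=chronicle II[5], then strike at chronicle I[6]=chronicle II[6], then strike at chronicle I[7]=chronicle II[8], then strike at chronicle I[8]=chronicle II[9], then quake at chronicle I[9]=chronicle II[10], then quake at chronicle I[10]=chronicle II[11]; all 8 events appear in both, in order. The LCS DP gives dp[11][11] = 8, so this is optimal.

8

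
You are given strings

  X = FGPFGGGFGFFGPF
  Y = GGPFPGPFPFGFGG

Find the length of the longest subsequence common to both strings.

Pick F [1,4] → G [2,6] → P [3,9] → F [4,10] → G [7,11] → F [8,12] → G [9,13] → G [12,14]; all 8 characters appear in both, in order. dp[14][14] = 8 confirms this is the maximum.

8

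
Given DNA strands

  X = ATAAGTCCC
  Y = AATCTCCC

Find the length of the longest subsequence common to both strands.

6

Pick A (X #1, Y #2), T (X #2, Y #3), T (X #6, Y #5), C (X #7, Y #6), C (X #8, Y #7), C (X #9, Y #8); all 6 bases appear in both, in order. dp[9][8] = 6 confirms this is the maximum.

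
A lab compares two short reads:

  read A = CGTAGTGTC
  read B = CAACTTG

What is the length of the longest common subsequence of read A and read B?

Pick C [1,4]; then T [3,5]; then T [6,6]; then G [7,7]; all 4 bases appear in both, in order. Since dp[9][7] = 4, nothing longer is possible.

4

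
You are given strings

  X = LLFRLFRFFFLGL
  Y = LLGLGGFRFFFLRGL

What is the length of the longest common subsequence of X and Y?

Match L [1,1], then L [2,2], then L [5,4], then F [6,7], then R [7,8], then F [8,9], then F [9,10], then F [10,11], then L [11,12], then G [12,14], then L [13,15] — 11 characters in the same relative order in both, and the DP table's final entry dp[13][15] is also 11, so no common subsequence is longer.

11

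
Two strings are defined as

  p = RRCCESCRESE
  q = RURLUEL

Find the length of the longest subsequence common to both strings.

Let dp[i][j] be the LCS length of the first i characters of p and the first j characters of q. dp[i][j] = dp[i-1][j-1]+1 when the i-th and j-th characters match, else max(dp[i-1][j], dp[i][j-1]).
    ·  R  U  R  L  U  E  L
 ·  0  0  0  0  0  0  0  0
 R  0  1  1  1  1  1  1  1
 R  0  1  1  2  2  2  2  2
 C  0  1  1  2  2  2  2  2
 C  0  1  1  2  2  2  2  2
 E  0  1  1  2  2  2  3  3
 S  0  1  1  2  2  2  3  3
 C  0  1  1  2  2  2  3  3
 R  0  1  1  2  2  2  3  3
 E  0  1  1  2  2  2  3  3
 S  0  1  1  2  2  2  3  3
 E  0  1  1  2  2  2  3  3
dp[11][7] = 3. One LCS (by backtracking along matches): RRE.

3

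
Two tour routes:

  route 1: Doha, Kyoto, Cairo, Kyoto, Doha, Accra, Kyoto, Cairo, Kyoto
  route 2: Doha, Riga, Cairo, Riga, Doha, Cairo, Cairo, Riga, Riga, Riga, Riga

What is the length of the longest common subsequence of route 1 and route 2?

4

Taking Doha (route 1 #1, route 2 #1); then Cairo (route 1 #3, route 2 #3); then Doha (route 1 #5, route 2 #5); then Cairo (route 1 #8, route 2 #7) gives a common subsequence of length 4. The LCS DP gives dp[9][11] = 4, so this is optimal.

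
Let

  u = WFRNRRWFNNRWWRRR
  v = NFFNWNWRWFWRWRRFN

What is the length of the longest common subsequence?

Taking F [2,3], then N [4,4], then W [7,5], then N [9,6], then R [11,8], then W [12,9], then W [13,11], then R [14,12], then R [15,14], then R [16,15] gives a common subsequence of length 10, and the DP table's final entry dp[16][17] is also 10, so no common subsequence is longer.

10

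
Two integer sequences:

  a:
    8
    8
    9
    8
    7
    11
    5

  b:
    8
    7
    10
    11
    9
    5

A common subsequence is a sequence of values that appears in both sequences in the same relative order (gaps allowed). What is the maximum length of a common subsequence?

Let dp[i][j] be the LCS length of the first i values of a and the first j values of b. dp[i][j] = dp[i-1][j-1]+1 when the i-th and j-th values match, else max(dp[i-1][j], dp[i][j-1]).
    ·  8  7 10 11  9  5
 ·  0  0  0  0  0  0  0
 8  0  1  1  1  1  1  1
 8  0  1  1  1  1  1  1
 9  0  1  1  1  1  2  2
 8  0  1  1  1  1  2  2
 7  0  1  2  2  2  2  2
11  0  1  2  2  3  3  3
 5  0  1  2  2  3  3  4
dp[7][6] = 4. One LCS (by backtracking along matches): 8, 7, 11, 5.

4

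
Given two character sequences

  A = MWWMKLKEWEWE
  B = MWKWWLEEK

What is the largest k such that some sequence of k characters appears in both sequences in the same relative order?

6

Let dp[i][j] be the LCS length of the first i characters of A and the first j characters of B. dp[i][j] = dp[i-1][j-1]+1 when the i-th and j-th characters match, else max(dp[i-1][j], dp[i][j-1]).
    ·  M  W  K  W  W  L  E  E  K
 ·  0  0  0  0  0  0  0  0  0  0
 M  0  1  1  1  1  1  1  1  1  1
 W  0  1  2  2  2  2  2  2  2  2
 W  0  1  2  2  3  3  3  3  3  3
 M  0  1  2  2  3  3  3  3  3  3
 K  0  1  2  3  3  3  3  3  3  4
 L  0  1  2  3  3  3  4  4  4  4
 K  0  1  2  3  3  3  4  4  4  5
 E  0  1  2  3  3  3  4  5  5  5
 W  0  1  2  3  4  4  4  5  5  5
 E  0  1  2  3  4  4  4  5  6  6
 W  0  1  2  3  4  5  5  5  6  6
 E  0  1  2  3  4  5  5  6  6  6
dp[12][9] = 6. One LCS (by backtracking along matches): MWWLEE.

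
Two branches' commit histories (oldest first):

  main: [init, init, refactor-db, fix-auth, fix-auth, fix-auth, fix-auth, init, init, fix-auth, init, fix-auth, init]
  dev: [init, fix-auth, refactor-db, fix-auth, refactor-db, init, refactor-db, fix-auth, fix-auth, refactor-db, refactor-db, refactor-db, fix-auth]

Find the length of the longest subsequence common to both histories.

Match init (main #1, dev #1), then init (main #2, dev #6), then refactor-db (main #3, dev #7), then fix-auth (main #4, dev #8), then fix-auth (main #5, dev #9), then fix-auth (main #12, dev #13) — 6 commits in the same relative order in both. The LCS DP gives dp[13][13] = 6, so this is optimal.

6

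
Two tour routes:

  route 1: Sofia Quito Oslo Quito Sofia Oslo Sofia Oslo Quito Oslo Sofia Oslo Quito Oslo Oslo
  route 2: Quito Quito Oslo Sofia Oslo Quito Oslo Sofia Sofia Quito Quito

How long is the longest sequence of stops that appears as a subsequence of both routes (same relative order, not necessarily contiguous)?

Taking Quito [2,1]; then Quito [4,2]; then Oslo [6,3]; then Sofia [7,4]; then Oslo [8,5]; then Quito [9,6]; then Oslo [10,7]; then Sofia [11,9]; then Quito [13,11] gives a common subsequence of length 9. The LCS DP gives dp[15][11] = 9, so this is optimal.

9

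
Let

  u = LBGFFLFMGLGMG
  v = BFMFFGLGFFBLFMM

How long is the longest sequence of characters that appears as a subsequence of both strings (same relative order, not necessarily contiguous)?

8

One common subsequence of length 8: L [1,7], G [3,8], F [4,9], F [5,10], L [6,12], F [7,13], M [8,14], M [12,15]. dp[13][15] = 8 confirms this is the maximum.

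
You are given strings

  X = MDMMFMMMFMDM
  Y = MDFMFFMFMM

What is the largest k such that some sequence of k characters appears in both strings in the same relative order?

Pick M [1,1]; then D [2,2]; then M [3,4]; then F [5,6]; then M [8,7]; then F [9,8]; then M [10,9]; then M [12,10]; all 8 characters appear in both, in order, and the DP table's final entry dp[12][10] is also 8, so no common subsequence is longer.

8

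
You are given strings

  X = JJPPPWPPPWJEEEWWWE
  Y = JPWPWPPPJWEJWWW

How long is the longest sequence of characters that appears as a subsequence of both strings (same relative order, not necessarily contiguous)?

12

Pick J [2,1] → P [3,2] → P [5,4] → W [6,5] → P [7,6] → P [8,7] → P [9,8] → W [10,10] → J [11,12] → W [15,13] → W [16,14] → W [17,15]; all 12 characters appear in both, in order. Since dp[18][15] = 12, nothing longer is possible.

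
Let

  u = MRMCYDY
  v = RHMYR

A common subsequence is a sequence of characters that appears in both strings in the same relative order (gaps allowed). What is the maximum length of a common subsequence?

One common subsequence of length 3: R (u #2, v #1) → M (u #3, v #3) → Y (u #5, v #4), and the DP table's final entry dp[7][5] is also 3, so no common subsequence is longer.

3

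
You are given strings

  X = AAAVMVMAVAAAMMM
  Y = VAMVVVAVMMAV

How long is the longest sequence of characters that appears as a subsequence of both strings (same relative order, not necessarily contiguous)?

One common subsequence of length 7: A (X #1, Y #2), A (X #3, Y #7), V (X #4, Y #8), M (X #5, Y #9), M (X #7, Y #10), A (X #8, Y #11), V (X #9, Y #12), and the DP table's final entry dp[15][12] is also 7, so no common subsequence is longer.

7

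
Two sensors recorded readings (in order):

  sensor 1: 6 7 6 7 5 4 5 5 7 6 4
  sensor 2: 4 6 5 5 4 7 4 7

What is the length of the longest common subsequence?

5

Match 6 [1,2] → 5 [5,4] → 4 [6,5] → 7 [9,6] → 4 [11,7] — 5 values in the same relative order in both. dp[11][8] = 5 confirms this is the maximum.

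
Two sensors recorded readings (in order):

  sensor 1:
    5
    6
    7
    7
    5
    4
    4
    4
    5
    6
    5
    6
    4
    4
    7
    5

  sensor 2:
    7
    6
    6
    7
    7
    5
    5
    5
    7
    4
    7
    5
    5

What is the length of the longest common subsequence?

Pick 6 [2,3], then 7 [3,4], then 7 [4,5], then 5 [5,6], then 5 [9,7], then 5 [11,8], then 4 [14,10], then 7 [15,11], then 5 [16,13]; all 9 values appear in both, in order, and the DP table's final entry dp[16][13] is also 9, so no common subsequence is longer.

9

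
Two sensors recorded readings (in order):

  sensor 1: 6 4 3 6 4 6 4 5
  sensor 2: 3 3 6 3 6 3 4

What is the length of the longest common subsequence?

4

Let dp[i][j] be the LCS length of the first i values of sensor 1 and the first j values of sensor 2. dp[i][j] = dp[i-1][j-1]+1 when the i-th and j-th values match, else max(dp[i-1][j], dp[i][j-1]).
    ·  3  3  6  3  6  3  4
 ·  0  0  0  0  0  0  0  0
 6  0  0  0  1  1  1  1  1
 4  0  0  0  1  1  1  1  2
 3  0  1  1  1  2  2  2  2
 6  0  1  1  2  2  3  3  3
 4  0  1  1  2  2  3  3  4
 6  0  1  1  2  2  3  3  4
 4  0  1  1  2  2  3  3  4
 5  0  1  1  2  2  3  3  4
dp[8][7] = 4. One LCS (by backtracking along matches): 6, 3, 6, 4.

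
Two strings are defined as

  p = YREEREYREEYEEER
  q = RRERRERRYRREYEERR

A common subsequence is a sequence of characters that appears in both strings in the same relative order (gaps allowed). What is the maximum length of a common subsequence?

11

Pick R at p[2]=q[2], E at p[3]=q[3], E at p[4]=q[6], R at p[5]=q[8], Y at p[7]=q[9], R at p[8]=q[11], E at p[10]=q[12], Y at p[11]=q[13], E at p[12]=q[14], E at p[13]=q[15], R at p[15]=q[17]; all 11 characters appear in both, in order. Since dp[15][17] = 11, nothing longer is possible.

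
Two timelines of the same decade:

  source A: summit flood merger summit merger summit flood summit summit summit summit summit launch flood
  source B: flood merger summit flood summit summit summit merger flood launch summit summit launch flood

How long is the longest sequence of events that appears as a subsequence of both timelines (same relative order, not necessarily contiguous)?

Taking flood (source A #2, source B #1), then merger (source A #5, source B #2), then summit (source A #6, source B #3), then flood (source A #7, source B #4), then summit (source A #8, source B #5), then summit (source A #9, source B #6), then summit (source A #10, source B #7), then summit (source A #11, source B #11), then summit (source A #12, source B #12), then launch (source A #13, source B #13), then flood (source A #14, source B #14) gives a common subsequence of length 11. Since dp[14][14] = 11, nothing longer is possible.

11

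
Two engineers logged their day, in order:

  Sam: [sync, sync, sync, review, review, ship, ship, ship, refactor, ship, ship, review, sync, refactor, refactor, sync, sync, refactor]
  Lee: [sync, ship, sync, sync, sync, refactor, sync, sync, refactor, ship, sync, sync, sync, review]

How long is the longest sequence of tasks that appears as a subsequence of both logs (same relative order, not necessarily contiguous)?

One common subsequence of length 8: sync [1,5], sync [2,7], sync [3,8], refactor [9,9], ship [11,10], sync [13,11], sync [16,12], sync [17,13]. Since dp[18][14] = 8, nothing longer is possible.

8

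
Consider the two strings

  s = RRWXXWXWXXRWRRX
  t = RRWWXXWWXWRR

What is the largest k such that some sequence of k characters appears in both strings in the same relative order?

Match R at s[1]=t[1]; then R at s[2]=t[2]; then W at s[3]=t[4]; then X at s[4]=t[5]; then X at s[5]=t[6]; then W at s[6]=t[7]; then W at s[8]=t[8]; then X at s[10]=t[9]; then W at s[12]=t[10]; then R at s[13]=t[11]; then R at s[14]=t[12] — 11 characters in the same relative order in both, and the DP table's final entry dp[15][12] is also 11, so no common subsequence is longer.

11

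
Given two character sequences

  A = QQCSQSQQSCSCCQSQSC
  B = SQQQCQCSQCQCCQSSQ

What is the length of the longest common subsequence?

Match Q (A #1, B #3), Q (A #2, B #4), C (A #3, B #5), Q (A #5, B #6), S (A #6, B #8), Q (A #7, B #9), Q (A #8, B #11), C (A #12, B #12), C (A #13, B #13), Q (A #14, B #14), S (A #15, B #16), Q (A #16, B #17) — 12 characters in the same relative order in both. The LCS DP gives dp[18][17] = 12, so this is optimal.

12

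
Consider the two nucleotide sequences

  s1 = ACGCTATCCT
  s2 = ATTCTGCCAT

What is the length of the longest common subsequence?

6

Let dp[i][j] be the LCS length of the first i bases of s1 and the first j bases of s2. dp[i][j] = dp[i-1][j-1]+1 when the i-th and j-th bases match, else max(dp[i-1][j], dp[i][j-1]).
    ·  A  T  T  C  T  G  C  C  A  T
 ·  0  0  0  0  0  0  0  0  0  0  0
 A  0  1  1  1  1  1  1  1  1  1  1
 C  0  1  1  1  2  2  2  2  2  2  2
 G  0  1  1  1  2  2  3  3  3  3  3
 C  0  1  1  1  2  2  3  4  4  4  4
 T  0  1  2  2  2  3  3  4  4  4  5
 A  0  1  2  2  2  3  3  4  4  5  5
 T  0  1  2  3  3  3  3  4  4  5  6
 C  0  1  2  3  4  4  4  4  5  5  6
 C  0  1  2  3  4  4  4  5  5  5  6
 T  0  1  2  3  4  5  5  5  5  5  6
dp[10][10] = 6. One LCS (by backtracking along matches): ACGCAT.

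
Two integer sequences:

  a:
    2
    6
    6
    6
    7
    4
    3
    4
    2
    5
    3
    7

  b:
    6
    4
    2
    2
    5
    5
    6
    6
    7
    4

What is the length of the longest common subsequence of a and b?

5

Let dp[i][j] be the LCS length of the first i values of a and the first j values of b. dp[i][j] = dp[i-1][j-1]+1 when the i-th and j-th values match, else max(dp[i-1][j], dp[i][j-1]).
    ·  6  4  2  2  5  5  6  6  7  4
 ·  0  0  0  0  0  0  0  0  0  0  0
 2  0  0  0  1  1  1  1  1  1  1  1
 6  0  1  1  1  1  1  1  2  2  2  2
 6  0  1  1  1  1  1  1  2  3  3  3
 6  0  1  1  1  1  1  1  2  3  3  3
 7  0  1  1  1  1  1  1  2  3  4  4
 4  0  1  2  2  2  2  2  2  3  4  5
 3  0  1  2  2  2  2  2  2  3  4  5
 4  0  1  2  2  2  2  2  2  3  4  5
 2  0  1  2  3  3  3  3  3  3  4  5
 5  0  1  2  3  3  4  4  4  4  4  5
 3  0  1  2  3  3  4  4  4  4  4  5
 7  0  1  2  3  3  4  4  4  4  5  5
dp[12][10] = 5. One LCS (by backtracking along matches): 2, 6, 6, 7, 4.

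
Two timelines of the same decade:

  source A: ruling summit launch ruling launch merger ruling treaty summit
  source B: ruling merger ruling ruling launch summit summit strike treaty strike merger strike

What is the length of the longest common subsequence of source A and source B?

Taking ruling at source A[1]=source B[3] → ruling at source A[4]=source B[4] → launch at source A[5]=source B[5] → merger at source A[6]=source B[11] gives a common subsequence of length 4. dp[9][12] = 4 confirms this is the maximum.

4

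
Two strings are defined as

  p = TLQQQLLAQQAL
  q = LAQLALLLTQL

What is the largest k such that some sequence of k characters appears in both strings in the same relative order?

Pick L [2,1], then Q [3,3], then L [6,7], then L [7,8], then Q [10,10], then L [12,11]; all 6 characters appear in both, in order. Since dp[12][11] = 6, nothing longer is possible.

6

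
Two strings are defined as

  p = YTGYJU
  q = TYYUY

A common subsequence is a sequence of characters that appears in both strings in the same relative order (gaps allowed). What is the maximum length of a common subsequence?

Let dp[i][j] be the LCS length of the first i characters of p and the first j characters of q. dp[i][j] = dp[i-1][j-1]+1 when the i-th and j-th characters match, else max(dp[i-1][j], dp[i][j-1]).
    ·  T  Y  Y  U  Y
 ·  0  0  0  0  0  0
 Y  0  0  1  1  1  1
 T  0  1  1  1  1  1
 G  0  1  1  1  1  1
 Y  0  1  2  2  2  2
 J  0  1  2  2  2  2
 U  0  1  2  2  3  3
dp[6][5] = 3. One LCS (by backtracking along matches): YYU.

3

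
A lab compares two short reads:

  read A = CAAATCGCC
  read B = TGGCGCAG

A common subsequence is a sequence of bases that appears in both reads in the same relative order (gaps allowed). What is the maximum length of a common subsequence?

4

Pick T at read A[5]=read B[1] → C at read A[6]=read B[4] → G at read A[7]=read B[5] → C at read A[8]=read B[6]; all 4 bases appear in both, in order. dp[9][8] = 4 confirms this is the maximum.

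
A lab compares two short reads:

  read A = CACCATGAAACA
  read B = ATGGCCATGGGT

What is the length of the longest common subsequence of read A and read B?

6

Match A (read A #2, read B #1), then C (read A #3, read B #5), then C (read A #4, read B #6), then A (read A #5, read B #7), then T (read A #6, read B #8), then G (read A #7, read B #11) — 6 bases in the same relative order in both. The LCS DP gives dp[12][12] = 6, so this is optimal.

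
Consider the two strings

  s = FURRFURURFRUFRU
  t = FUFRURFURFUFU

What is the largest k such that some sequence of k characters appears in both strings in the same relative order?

11

Pick F at s[1]=t[1] → U at s[2]=t[2] → R at s[3]=t[4] → R at s[4]=t[6] → F at s[5]=t[7] → U at s[8]=t[8] → R at s[9]=t[9] → F at s[10]=t[10] → U at s[12]=t[11] → F at s[13]=t[12] → U at s[15]=t[13]; all 11 characters appear in both, in order. Since dp[15][13] = 11, nothing longer is possible.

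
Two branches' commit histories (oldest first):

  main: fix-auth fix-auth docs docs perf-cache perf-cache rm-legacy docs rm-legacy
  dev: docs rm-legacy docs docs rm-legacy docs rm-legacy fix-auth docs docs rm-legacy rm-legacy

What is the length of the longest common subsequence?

Match fix-auth (main #2, dev #8); then docs (main #3, dev #9); then docs (main #4, dev #10); then rm-legacy (main #7, dev #11); then rm-legacy (main #9, dev #12) — 5 commits in the same relative order in both. dp[9][12] = 5 confirms this is the maximum.

5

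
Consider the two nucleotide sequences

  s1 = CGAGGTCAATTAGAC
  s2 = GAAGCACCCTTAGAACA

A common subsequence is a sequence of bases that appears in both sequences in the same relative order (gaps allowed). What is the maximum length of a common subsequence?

Pick G (s1 #2, s2 #1) → A (s1 #3, s2 #3) → G (s1 #5, s2 #4) → C (s1 #7, s2 #5) → A (s1 #8, s2 #6) → T (s1 #10, s2 #10) → T (s1 #11, s2 #11) → A (s1 #12, s2 #12) → G (s1 #13, s2 #13) → A (s1 #14, s2 #15) → C (s1 #15, s2 #16); all 11 bases appear in both, in order. dp[15][17] = 11 confirms this is the maximum.

11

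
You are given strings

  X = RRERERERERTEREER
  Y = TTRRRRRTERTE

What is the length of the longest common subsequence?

Pick R at X[1]=Y[3]; then R at X[2]=Y[4]; then R at X[4]=Y[5]; then R at X[6]=Y[6]; then R at X[8]=Y[7]; then E at X[9]=Y[9]; then R at X[10]=Y[10]; then T at X[11]=Y[11]; then E at X[15]=Y[12]; all 9 characters appear in both, in order. Since dp[16][12] = 9, nothing longer is possible.

9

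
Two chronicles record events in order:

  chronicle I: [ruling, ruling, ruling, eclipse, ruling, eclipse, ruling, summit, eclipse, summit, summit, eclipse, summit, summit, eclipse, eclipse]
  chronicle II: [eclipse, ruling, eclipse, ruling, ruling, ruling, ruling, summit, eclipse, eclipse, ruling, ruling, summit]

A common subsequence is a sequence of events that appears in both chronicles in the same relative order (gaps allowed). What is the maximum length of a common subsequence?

9

Pick ruling [1,2], then ruling [2,4], then ruling [3,5], then ruling [5,6], then ruling [7,7], then summit [8,8], then eclipse [9,9], then eclipse [12,10], then summit [14,13]; all 9 events appear in both, in order. dp[16][13] = 9 confirms this is the maximum.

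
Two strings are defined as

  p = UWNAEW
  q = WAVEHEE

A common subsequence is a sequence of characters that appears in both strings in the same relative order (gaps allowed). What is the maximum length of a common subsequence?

Let dp[i][j] be the LCS length of the first i characters of p and the first j characters of q. dp[i][j] = dp[i-1][j-1]+1 when the i-th and j-th characters match, else max(dp[i-1][j], dp[i][j-1]).
    ·  W  A  V  E  H  E  E
 ·  0  0  0  0  0  0  0  0
 U  0  0  0  0  0  0  0  0
 W  0  1  1  1  1  1  1  1
 N  0  1  1  1  1  1  1  1
 A  0  1  2  2  2  2  2  2
 E  0  1  2  2  3  3  3  3
 W  0  1  2  2  3  3  3  3
dp[6][7] = 3. One LCS (by backtracking along matches): WAE.

3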